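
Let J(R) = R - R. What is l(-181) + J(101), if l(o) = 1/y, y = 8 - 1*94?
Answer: -1/86 ≈ -0.011628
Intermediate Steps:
J(R) = 0
y = -86 (y = 8 - 94 = -86)
l(o) = -1/86 (l(o) = 1/(-86) = -1/86)
l(-181) + J(101) = -1/86 + 0 = -1/86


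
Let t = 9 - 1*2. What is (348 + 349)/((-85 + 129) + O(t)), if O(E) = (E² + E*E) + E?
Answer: 697/149 ≈ 4.6778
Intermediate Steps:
t = 7 (t = 9 - 2 = 7)
O(E) = E + 2*E² (O(E) = (E² + E²) + E = 2*E² + E = E + 2*E²)
(348 + 349)/((-85 + 129) + O(t)) = (348 + 349)/((-85 + 129) + 7*(1 + 2*7)) = 697/(44 + 7*(1 + 14)) = 697/(44 + 7*15) = 697/(44 + 105) = 697/149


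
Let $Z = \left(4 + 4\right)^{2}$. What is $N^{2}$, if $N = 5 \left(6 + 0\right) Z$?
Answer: $3686400$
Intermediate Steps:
$Z = 64$ ($Z = 8^{2} = 64$)
$N = 1920$ ($N = 5 \left(6 + 0\right) 64 = 5 \cdot 6 \cdot 64 = 30 \cdot 64 = 1920$)
$N^{2} = 1920^{2} = 3686400$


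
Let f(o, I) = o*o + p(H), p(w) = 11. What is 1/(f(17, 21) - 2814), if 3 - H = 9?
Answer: -1/2514 ≈ -0.00039777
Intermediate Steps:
H = -6 (H = 3 - 1*9 = 3 - 9 = -6)
f(o, I) = 11 + o² (f(o, I) = o*o + 11 = o² + 11 = 11 + o²)
1/(f(17, 21) - 2814) = 1/((11 + 17²) - 2814) = 1/((11 + 289) - 2814) = 1/(300 - 2814) = 1/(-2514) = -1/2514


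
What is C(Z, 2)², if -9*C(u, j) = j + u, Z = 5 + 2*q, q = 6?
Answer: 361/81 ≈ 4.4568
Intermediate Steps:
Z = 17 (Z = 5 + 2*6 = 5 + 12 = 17)
C(u, j) = -j/9 - u/9 (C(u, j) = -(j + u)/9 = -j/9 - u/9)
C(Z, 2)² = (-⅑*2 - ⅑*17)² = (-2/9 - 17/9)² = (-19/9)² = 361/81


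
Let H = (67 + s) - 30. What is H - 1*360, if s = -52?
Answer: -375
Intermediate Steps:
H = -15 (H = (67 - 52) - 30 = 15 - 30 = -15)
H - 1*360 = -15 - 1*360 = -15 - 360 = -375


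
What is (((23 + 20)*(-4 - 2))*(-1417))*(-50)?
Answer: -18279300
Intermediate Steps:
(((23 + 20)*(-4 - 2))*(-1417))*(-50) = ((43*(-6))*(-1417))*(-50) = -258*(-1417)*(-50) = 365586*(-50) = -18279300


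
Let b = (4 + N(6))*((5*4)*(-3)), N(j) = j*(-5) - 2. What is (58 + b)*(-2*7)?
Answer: -24332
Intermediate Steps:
N(j) = -2 - 5*j (N(j) = -5*j - 2 = -2 - 5*j)
b = 1680 (b = (4 + (-2 - 5*6))*((5*4)*(-3)) = (4 + (-2 - 30))*(20*(-3)) = (4 - 32)*(-60) = -28*(-60) = 1680)
(58 + b)*(-2*7) = (58 + 1680)*(-2*7) = 1738*(-14) = -24332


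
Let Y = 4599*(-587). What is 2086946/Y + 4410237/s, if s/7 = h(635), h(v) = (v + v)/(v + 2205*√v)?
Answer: 1700843417291/5399226 + 277844931*√635/254 ≈ 2.7880e+7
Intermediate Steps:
h(v) = 2*v/(v + 2205*√v) (h(v) = (2*v)/(v + 2205*√v) = 2*v/(v + 2205*√v))
s = 8890/(635 + 2205*√635) (s = 7*(2*635/(635 + 2205*√635)) = 7*(1270/(635 + 2205*√635)) = 8890/(635 + 2205*√635) ≈ 0.15819)
Y = -2699613
2086946/Y + 4410237/s = 2086946/(-2699613) + 4410237/(-889/486139 + 3087*√635/486139) = 2086946*(-1/2699613) + 4410237/(-889/486139 + 3087*√635/486139) = -2086946/2699613 + 4410237/(-889/486139 + 3087*√635/486139)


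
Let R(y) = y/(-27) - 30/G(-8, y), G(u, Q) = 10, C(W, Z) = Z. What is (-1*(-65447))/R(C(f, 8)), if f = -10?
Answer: -1767069/89 ≈ -19855.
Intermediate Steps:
R(y) = -3 - y/27 (R(y) = y/(-27) - 30/10 = y*(-1/27) - 30*1/10 = -y/27 - 3 = -3 - y/27)
(-1*(-65447))/R(C(f, 8)) = (-1*(-65447))/(-3 - 1/27*8) = 65447/(-3 - 8/27) = 65447/(-89/27) = 65447*(-27/89) = -1767069/89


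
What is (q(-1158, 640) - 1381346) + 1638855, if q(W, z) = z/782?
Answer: 100686339/391 ≈ 2.5751e+5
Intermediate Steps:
q(W, z) = z/782 (q(W, z) = z*(1/782) = z/782)
(q(-1158, 640) - 1381346) + 1638855 = ((1/782)*640 - 1381346) + 1638855 = (320/391 - 1381346) + 1638855 = -540105966/391 + 1638855 = 100686339/391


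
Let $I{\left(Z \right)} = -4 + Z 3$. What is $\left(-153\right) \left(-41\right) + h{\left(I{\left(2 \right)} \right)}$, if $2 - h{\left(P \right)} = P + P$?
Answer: $6271$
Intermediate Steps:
$I{\left(Z \right)} = -4 + 3 Z$
$h{\left(P \right)} = 2 - 2 P$ ($h{\left(P \right)} = 2 - \left(P + P\right) = 2 - 2 P$)
$\left(-153\right) \left(-41\right) + h{\left(I{\left(2 \right)} \right)} = \left(-153\right) \left(-41\right) + \left(2 - 2 \left(-4 + 3 \cdot 2\right)\right) = 6273 + \left(2 - 2 \left(-4 + 6\right)\right) = 6273 + \left(2 - 4\right) = 6273 - 2 = 6271$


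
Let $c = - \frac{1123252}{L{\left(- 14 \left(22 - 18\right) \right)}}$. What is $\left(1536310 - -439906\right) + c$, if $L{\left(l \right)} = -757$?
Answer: $\frac{1497118764}{757} \approx 1.9777 \cdot 10^{6}$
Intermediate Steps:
$c = \frac{1123252}{757}$ ($c = - \frac{1123252}{-757} = \left(-1123252\right) \left(- \frac{1}{757}\right) = \frac{1123252}{757} \approx 1483.8$)
$\left(1536310 - -439906\right) + c = \left(1536310 - -439906\right) + \frac{1123252}{757} = \left(1536310 + \left(-248 + 440154\right)\right) + \frac{1123252}{757} = \left(1536310 + 439906\right) + \frac{1123252}{757} = 1976216 + \frac{1123252}{757} = \frac{1497118764}{757}$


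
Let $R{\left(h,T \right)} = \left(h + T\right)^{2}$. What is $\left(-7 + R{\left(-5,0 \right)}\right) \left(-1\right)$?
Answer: $-18$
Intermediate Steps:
$R{\left(h,T \right)} = \left(T + h\right)^{2}$
$\left(-7 + R{\left(-5,0 \right)}\right) \left(-1\right) = \left(-7 + \left(0 - 5\right)^{2}\right) \left(-1\right) = \left(-7 + \left(-5\right)^{2}\right) \left(-1\right) = \left(-7 + 25\right) \left(-1\right) = 18 \left(-1\right) = -18$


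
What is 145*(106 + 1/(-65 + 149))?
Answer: 1291225/84 ≈ 15372.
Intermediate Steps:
145*(106 + 1/(-65 + 149)) = 145*(106 + 1/84) = 145*(8905/84) = 1291225/84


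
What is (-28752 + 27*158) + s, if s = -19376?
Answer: -43862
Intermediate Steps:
(-28752 + 27*158) + s = (-28752 + 27*158) - 19376 = (-28752 + 4266) - 19376 = -24486 - 19376 = -43862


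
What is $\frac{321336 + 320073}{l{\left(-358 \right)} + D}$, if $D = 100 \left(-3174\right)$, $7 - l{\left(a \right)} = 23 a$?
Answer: $- \frac{213803}{103053} \approx -2.0747$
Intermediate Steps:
$l{\left(a \right)} = 7 - 23 a$
$D = -317400$
$\frac{321336 + 320073}{l{\left(-358 \right)} + D} = \frac{321336 + 320073}{\left(7 - -8234\right) - 317400} = \frac{641409}{\left(7 + 8234\right) - 317400} = \frac{641409}{8241 - 317400} = \frac{641409}{-309159} = 641409 \left(- \frac{1}{309159}\right) = - \frac{213803}{103053}$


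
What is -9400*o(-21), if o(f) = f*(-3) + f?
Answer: -394800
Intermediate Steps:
o(f) = -2*f (o(f) = -3*f + f = -2*f)
-9400*o(-21) = -(-18800)*(-21) = -9400*42 = -394800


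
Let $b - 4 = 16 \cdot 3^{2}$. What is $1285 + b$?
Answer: $1433$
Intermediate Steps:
$b = 148$ ($b = 4 + 16 \cdot 3^{2} = 4 + 16 \cdot 9 = 4 + 144 = 148$)
$1285 + b = 1285 + 148 = 1433$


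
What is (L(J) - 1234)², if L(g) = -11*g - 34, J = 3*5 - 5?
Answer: 1898884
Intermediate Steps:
J = 10 (J = 15 - 5 = 10)
L(g) = -34 - 11*g
(L(J) - 1234)² = ((-34 - 11*10) - 1234)² = ((-34 - 110) - 1234)² = (-144 - 1234)² = (-1378)² = 1898884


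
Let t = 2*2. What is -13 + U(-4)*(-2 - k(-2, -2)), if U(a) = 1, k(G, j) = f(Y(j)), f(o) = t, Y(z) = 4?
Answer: -19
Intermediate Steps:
t = 4
f(o) = 4
k(G, j) = 4
-13 + U(-4)*(-2 - k(-2, -2)) = -13 + 1*(-2 - 1*4) = -13 + 1*(-2 - 4) = -13 + 1*(-6) = -13 - 6 = -19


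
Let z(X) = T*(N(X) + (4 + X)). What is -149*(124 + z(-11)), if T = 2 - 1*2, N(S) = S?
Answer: -18476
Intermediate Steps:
T = 0 (T = 2 - 2 = 0)
z(X) = 0 (z(X) = 0*(X + (4 + X)) = 0*(4 + 2*X) = 0)
-149*(124 + z(-11)) = -149*(124 + 0) = -149*124 = -18476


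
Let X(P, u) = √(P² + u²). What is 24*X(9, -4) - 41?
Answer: -41 + 24*√97 ≈ 195.37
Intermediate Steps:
24*X(9, -4) - 41 = 24*√(9² + (-4)²) - 41 = 24*√(81 + 16) - 41 = 24*√97 - 41 = -41 + 24*√97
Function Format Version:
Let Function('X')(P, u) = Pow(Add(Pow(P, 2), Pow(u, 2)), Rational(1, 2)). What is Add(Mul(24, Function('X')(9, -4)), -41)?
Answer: Add(-41, Mul(24, Pow(97, Rational(1, 2)))) ≈ 195.37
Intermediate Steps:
Add(Mul(24, Function('X')(9, -4)), -41) = Add(Mul(24, Pow(Add(Pow(9, 2), Pow(-4, 2)), Rational(1, 2))), -41) = Add(Mul(24, Pow(Add(81, 16), Rational(1, 2))), -41) = Add(Mul(24, Pow(97, Rational(1, 2))), -41) = Add(-41, Mul(24, Pow(97, Rational(1, 2))))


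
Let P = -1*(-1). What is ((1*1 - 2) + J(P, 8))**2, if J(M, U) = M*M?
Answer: 0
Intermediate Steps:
P = 1
J(M, U) = M**2
((1*1 - 2) + J(P, 8))**2 = ((1*1 - 2) + 1**2)**2 = ((1 - 2) + 1)**2 = (-1 + 1)**2 = 0**2 = 0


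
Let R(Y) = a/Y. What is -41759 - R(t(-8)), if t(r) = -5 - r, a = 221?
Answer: -125498/3 ≈ -41833.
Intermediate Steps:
R(Y) = 221/Y
-41759 - R(t(-8)) = -41759 - 221/(-5 - 1*(-8)) = -41759 - 221/(-5 + 8) = -41759 - 221/3 = -125498/3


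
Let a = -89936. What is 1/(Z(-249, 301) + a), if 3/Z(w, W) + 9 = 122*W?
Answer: -36713/3301820365 ≈ -1.1119e-5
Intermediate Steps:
Z(w, W) = 3/(-9 + 122*W)
1/(Z(-249, 301) + a) = 1/(3/(-9 + 122*301) - 89936) = 1/(3/(-9 + 36722) - 89936) = 1/(3/36713 - 89936) = 1/(-3301820365/36713) = -36713/3301820365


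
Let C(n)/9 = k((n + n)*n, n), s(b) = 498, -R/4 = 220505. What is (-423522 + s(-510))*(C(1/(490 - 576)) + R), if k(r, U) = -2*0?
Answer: 373115628480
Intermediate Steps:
R = -882020 (R = -4*220505 = -882020)
k(r, U) = 0
C(n) = 0 (C(n) = 9*0 = 0)
(-423522 + s(-510))*(C(1/(490 - 576)) + R) = (-423522 + 498)*(0 - 882020) = -423024*(-882020) = 373115628480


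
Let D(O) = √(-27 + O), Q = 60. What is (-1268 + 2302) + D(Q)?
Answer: 1034 + √33 ≈ 1039.7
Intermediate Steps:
(-1268 + 2302) + D(Q) = (-1268 + 2302) + √(-27 + 60) = 1034 + √33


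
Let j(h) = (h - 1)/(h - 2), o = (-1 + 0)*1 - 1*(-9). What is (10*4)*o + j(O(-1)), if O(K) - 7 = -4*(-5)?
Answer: 8026/25 ≈ 321.04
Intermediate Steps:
O(K) = 27 (O(K) = 7 - 4*(-5) = 7 + 20 = 27)
o = 8 (o = -1*1 + 9 = -1 + 9 = 8)
j(h) = (-1 + h)/(-2 + h)
(10*4)*o + j(O(-1)) = (10*4)*8 + (-1 + 27)/(-2 + 27) = 40*8 + 26/25 = 320 + (1/25)*26 = 320 + 26/25 = 8026/25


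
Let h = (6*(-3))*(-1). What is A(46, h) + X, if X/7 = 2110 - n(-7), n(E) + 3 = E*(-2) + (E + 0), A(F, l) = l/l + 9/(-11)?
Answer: 162164/11 ≈ 14742.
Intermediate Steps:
h = 18 (h = -18*(-1) = 18)
A(F, l) = 2/11 (A(F, l) = 1 + 9*(-1/11) = 1 - 9/11 = 2/11)
n(E) = -3 - E (n(E) = -3 + (E*(-2) + (E + 0)) = -3 + (-2*E + E) = -3 - E)
X = 14742 (X = 7*(2110 - (-3 - 1*(-7))) = 7*(2110 - (-3 + 7)) = 7*(2110 - 1*4) = 7*(2110 - 4) = 7*2106 = 14742)
A(46, h) + X = 2/11 + 14742 = 162164/11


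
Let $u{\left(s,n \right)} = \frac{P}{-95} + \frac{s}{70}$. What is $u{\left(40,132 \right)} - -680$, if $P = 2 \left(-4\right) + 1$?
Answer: $\frac{452629}{665} \approx 680.65$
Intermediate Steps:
$P = -7$ ($P = -8 + 1 = -7$)
$u{\left(s,n \right)} = \frac{7}{95} + \frac{s}{70}$ ($u{\left(s,n \right)} = - \frac{7}{-95} + \frac{s}{70} = \left(-7\right) \left(- \frac{1}{95}\right) + s \frac{1}{70} = \frac{7}{95} + \frac{s}{70}$)
$u{\left(40,132 \right)} - -680 = \left(\frac{7}{95} + \frac{1}{70} \cdot 40\right) - -680 = \left(\frac{7}{95} + \frac{4}{7}\right) + 680 = \frac{429}{665} + 680 = \frac{452629}{665}$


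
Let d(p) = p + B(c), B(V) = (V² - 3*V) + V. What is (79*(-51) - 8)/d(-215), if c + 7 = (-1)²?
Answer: 4037/167 ≈ 24.174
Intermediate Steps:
c = -6 (c = -7 + (-1)² = -7 + 1 = -6)
B(V) = V² - 2*V
d(p) = 48 + p (d(p) = p - 6*(-2 - 6) = p - 6*(-8) = p + 48 = 48 + p)
(79*(-51) - 8)/d(-215) = (79*(-51) - 8)/(48 - 215) = (-4029 - 8)/(-167) = -4037*(-1/167) = 4037/167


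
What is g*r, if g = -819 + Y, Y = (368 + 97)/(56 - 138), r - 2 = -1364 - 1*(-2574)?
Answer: -40979538/41 ≈ -9.9950e+5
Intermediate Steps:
r = 1212 (r = 2 + (-1364 - 1*(-2574)) = 2 + (-1364 + 2574) = 2 + 1210 = 1212)
Y = -465/82 (Y = 465/(-82) = 465*(-1/82) = -465/82 ≈ -5.6707)
g = -67623/82 (g = -819 - 465/82 = -67623/82 ≈ -824.67)
g*r = -67623/82*1212 = -40979538/41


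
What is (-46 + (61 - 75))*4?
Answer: -240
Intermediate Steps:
(-46 + (61 - 75))*4 = (-46 - 14)*4 = -60*4 = -240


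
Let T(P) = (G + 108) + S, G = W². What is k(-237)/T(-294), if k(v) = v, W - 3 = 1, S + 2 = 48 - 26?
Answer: -79/48 ≈ -1.6458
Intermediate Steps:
S = 20 (S = -2 + (48 - 26) = -2 + 22 = 20)
W = 4 (W = 3 + 1 = 4)
G = 16 (G = 4² = 16)
T(P) = 144 (T(P) = (16 + 108) + 20 = 124 + 20 = 144)
k(-237)/T(-294) = -237/144 = -237*1/144 = -79/48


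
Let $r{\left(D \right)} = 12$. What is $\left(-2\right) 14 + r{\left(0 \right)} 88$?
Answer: $1028$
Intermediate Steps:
$\left(-2\right) 14 + r{\left(0 \right)} 88 = \left(-2\right) 14 + 12 \cdot 88 = -28 + 1056 = 1028$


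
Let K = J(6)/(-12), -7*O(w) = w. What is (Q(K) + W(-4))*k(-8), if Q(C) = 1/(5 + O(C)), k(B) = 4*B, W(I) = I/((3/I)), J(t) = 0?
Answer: -2656/15 ≈ -177.07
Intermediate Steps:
O(w) = -w/7
W(I) = I²/3 (W(I) = I*(I/3) = I²/3)
K = 0 (K = 0/(-12) = 0*(-1/12) = 0)
Q(C) = 1/(5 - C/7)
(Q(K) + W(-4))*k(-8) = (-7/(-35 + 0) + (⅓)*(-4)²)*(4*(-8)) = (-7/(-35) + (⅓)*16)*(-32) = (-7*(-1/35) + 16/3)*(-32) = (⅕ + 16/3)*(-32) = (83/15)*(-32) = -2656/15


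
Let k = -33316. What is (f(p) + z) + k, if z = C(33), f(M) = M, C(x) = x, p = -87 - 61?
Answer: -33431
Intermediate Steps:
p = -148
z = 33
(f(p) + z) + k = (-148 + 33) - 33316 = -115 - 33316 = -33431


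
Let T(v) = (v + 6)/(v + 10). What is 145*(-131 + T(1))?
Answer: -207930/11 ≈ -18903.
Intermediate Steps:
T(v) = (6 + v)/(10 + v)
145*(-131 + T(1)) = 145*(-131 + (6 + 1)/(10 + 1)) = 145*(-131 + 7/11) = 145*(-1434/11) = -207930/11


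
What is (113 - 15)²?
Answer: 9604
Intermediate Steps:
(113 - 15)² = 98² = 9604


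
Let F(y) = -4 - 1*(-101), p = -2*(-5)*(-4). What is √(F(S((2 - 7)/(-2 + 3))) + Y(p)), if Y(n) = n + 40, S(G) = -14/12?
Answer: √97 ≈ 9.8489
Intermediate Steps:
S(G) = -7/6 (S(G) = -14*1/12 = -7/6)
p = -40 (p = 10*(-4) = -40)
F(y) = 97 (F(y) = -4 + 101 = 97)
Y(n) = 40 + n
√(F(S((2 - 7)/(-2 + 3))) + Y(p)) = √(97 + (40 - 40)) = √(97 + 0) = √97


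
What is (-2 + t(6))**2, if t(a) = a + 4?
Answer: 64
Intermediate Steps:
t(a) = 4 + a
(-2 + t(6))**2 = (-2 + (4 + 6))**2 = (-2 + 10)**2 = 8**2 = 64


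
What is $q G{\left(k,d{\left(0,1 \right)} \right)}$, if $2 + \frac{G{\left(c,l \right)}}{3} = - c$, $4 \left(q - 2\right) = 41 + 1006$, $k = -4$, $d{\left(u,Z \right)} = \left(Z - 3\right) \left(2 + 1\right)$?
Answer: $\frac{3165}{2} \approx 1582.5$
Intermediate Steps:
$d{\left(u,Z \right)} = -9 + 3 Z$ ($d{\left(u,Z \right)} = \left(-3 + Z\right) 3 = -9 + 3 Z$)
$q = \frac{1055}{4}$ ($q = 2 + \frac{41 + 1006}{4} = 2 + \frac{1}{4} \cdot 1047 = 2 + \frac{1047}{4} = \frac{1055}{4} \approx 263.75$)
$G{\left(c,l \right)} = -6 - 3 c$ ($G{\left(c,l \right)} = -6 + 3 \left(- c\right) = -6 - 3 c$)
$q G{\left(k,d{\left(0,1 \right)} \right)} = \frac{1055 \left(-6 - -12\right)}{4} = \frac{1055 \left(-6 + 12\right)}{4} = \frac{1055}{4} \cdot 6 = \frac{3165}{2}$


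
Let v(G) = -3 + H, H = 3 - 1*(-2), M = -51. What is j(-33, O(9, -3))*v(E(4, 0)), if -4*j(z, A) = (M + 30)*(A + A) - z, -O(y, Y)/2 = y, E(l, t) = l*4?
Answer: -789/2 ≈ -394.50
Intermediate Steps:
E(l, t) = 4*l
H = 5 (H = 3 + 2 = 5)
O(y, Y) = -2*y
j(z, A) = z/4 + 21*A/2 (j(z, A) = -((-51 + 30)*(A + A) - z)/4 = -(-42*A - z)/4 = -(-z - 42*A)/4 = z/4 + 21*A/2)
v(G) = 2 (v(G) = -3 + 5 = 2)
j(-33, O(9, -3))*v(E(4, 0)) = ((¼)*(-33) + 21*(-2*9)/2)*2 = (-33/4 + (21/2)*(-18))*2 = (-33/4 - 189)*2 = -789/4*2 = -789/2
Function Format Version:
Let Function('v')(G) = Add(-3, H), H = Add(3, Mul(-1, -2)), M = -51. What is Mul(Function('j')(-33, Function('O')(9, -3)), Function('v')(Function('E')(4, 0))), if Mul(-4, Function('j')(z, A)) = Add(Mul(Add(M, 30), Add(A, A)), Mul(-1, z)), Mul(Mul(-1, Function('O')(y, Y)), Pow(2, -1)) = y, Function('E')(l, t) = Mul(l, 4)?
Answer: Rational(-789, 2) ≈ -394.50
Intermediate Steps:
Function('E')(l, t) = Mul(4, l)
H = 5 (H = Add(3, 2) = 5)
Function('O')(y, Y) = Mul(-2, y)
Function('j')(z, A) = Add(Mul(Rational(1, 4), z), Mul(Rational(21, 2), A)) (Function('j')(z, A) = Mul(Rational(-1, 4), Add(Mul(Add(-51, 30), Add(A, A)), Mul(-1, z))) = Mul(Rational(-1, 4), Add(Mul(-21, Mul(2, A)), Mul(-1, z))) = Mul(Rational(-1, 4), Add(Mul(-42, A), Mul(-1, z))) = Mul(Rational(-1, 4), Add(Mul(-1, z), Mul(-42, A))) = Add(Mul(Rational(1, 4), z), Mul(Rational(21, 2), A)))
Function('v')(G) = 2 (Function('v')(G) = Add(-3, 5) = 2)
Mul(Function('j')(-33, Function('O')(9, -3)), Function('v')(Function('E')(4, 0))) = Mul(Add(Mul(Rational(1, 4), -33), Mul(Rational(21, 2), Mul(-2, 9))), 2) = Mul(Add(Rational(-33, 4), Mul(Rational(21, 2), -18)), 2) = Mul(Add(Rational(-33, 4), -189), 2) = Mul(Rational(-789, 4), 2) = Rational(-789, 2)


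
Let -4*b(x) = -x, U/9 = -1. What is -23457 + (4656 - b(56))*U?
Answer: -65235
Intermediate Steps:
U = -9 (U = 9*(-1) = -9)
b(x) = x/4 (b(x) = -(-1)*x/4 = x/4)
-23457 + (4656 - b(56))*U = -23457 + (4656 - 56/4)*(-9) = -23457 + (4656 - 1*14)*(-9) = -23457 + (4656 - 14)*(-9) = -23457 + 4642*(-9) = -23457 - 41778 = -65235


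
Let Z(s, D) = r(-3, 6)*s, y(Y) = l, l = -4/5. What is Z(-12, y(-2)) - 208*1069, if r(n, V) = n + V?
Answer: -222388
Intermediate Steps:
l = -⅘ (l = -4*⅕ = -⅘ ≈ -0.80000)
y(Y) = -⅘
r(n, V) = V + n
Z(s, D) = 3*s (Z(s, D) = (6 - 3)*s = 3*s)
Z(-12, y(-2)) - 208*1069 = 3*(-12) - 208*1069 = -36 - 222352 = -222388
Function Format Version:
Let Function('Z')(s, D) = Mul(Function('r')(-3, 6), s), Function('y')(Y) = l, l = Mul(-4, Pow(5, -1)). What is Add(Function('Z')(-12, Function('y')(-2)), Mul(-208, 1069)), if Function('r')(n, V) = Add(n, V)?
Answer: -222388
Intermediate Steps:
l = Rational(-4, 5) (l = Mul(-4, Rational(1, 5)) = Rational(-4, 5) ≈ -0.80000)
Function('y')(Y) = Rational(-4, 5)
Function('r')(n, V) = Add(V, n)
Function('Z')(s, D) = Mul(3, s) (Function('Z')(s, D) = Mul(Add(6, -3), s) = Mul(3, s))
Add(Function('Z')(-12, Function('y')(-2)), Mul(-208, 1069)) = Add(Mul(3, -12), Mul(-208, 1069)) = Add(-36, -222352) = -222388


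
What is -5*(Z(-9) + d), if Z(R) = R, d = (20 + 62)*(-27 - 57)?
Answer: 34485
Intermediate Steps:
d = -6888 (d = 82*(-84) = -6888)
-5*(Z(-9) + d) = -5*(-9 - 6888) = -5*(-6897) = 34485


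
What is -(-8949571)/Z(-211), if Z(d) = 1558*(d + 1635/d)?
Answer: -1888359481/71911048 ≈ -26.260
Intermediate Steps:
Z(d) = 1558*d + 2547330/d
-(-8949571)/Z(-211) = -(-8949571)/(1558*(-211) + 2547330/(-211)) = -(-8949571)/(-328738 + 2547330*(-1/211)) = -(-8949571)/(-328738 - 2547330/211) = -(-8949571)/(-71911048/211) = -(-8949571)*(-211)/71911048 = -1*1888359481/71911048 = -1888359481/71911048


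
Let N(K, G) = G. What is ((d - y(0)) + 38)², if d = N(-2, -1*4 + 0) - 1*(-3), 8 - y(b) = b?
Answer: 841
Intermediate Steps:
y(b) = 8 - b
d = -1 (d = (-1*4 + 0) - 1*(-3) = (-4 + 0) + 3 = -4 + 3 = -1)
((d - y(0)) + 38)² = ((-1 - (8 - 1*0)) + 38)² = ((-1 - (8 + 0)) + 38)² = ((-1 - 1*8) + 38)² = ((-1 - 8) + 38)² = (-9 + 38)² = 29² = 841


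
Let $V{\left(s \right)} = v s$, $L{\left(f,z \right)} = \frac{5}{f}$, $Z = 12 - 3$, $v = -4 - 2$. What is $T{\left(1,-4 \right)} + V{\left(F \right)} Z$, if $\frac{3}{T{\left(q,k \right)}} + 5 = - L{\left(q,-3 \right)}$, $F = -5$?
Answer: $\frac{2697}{10} \approx 269.7$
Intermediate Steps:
$v = -6$ ($v = -4 - 2 = -6$)
$Z = 9$
$V{\left(s \right)} = - 6 s$
$T{\left(q,k \right)} = \frac{3}{-5 - \frac{5}{q}}$
$T{\left(1,-4 \right)} + V{\left(F \right)} Z = \left(-3\right) 1 \frac{1}{5 + 5 \cdot 1} + \left(-6\right) \left(-5\right) 9 = \left(-3\right) 1 \frac{1}{5 + 5} + 30 \cdot 9 = \left(-3\right) 1 \cdot \frac{1}{10} + 270 = - \frac{3}{10} + 270 = \frac{2697}{10}$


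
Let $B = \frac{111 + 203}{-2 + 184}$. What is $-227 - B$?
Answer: $- \frac{20814}{91} \approx -228.73$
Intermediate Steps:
$B = \frac{157}{91}$ ($B = \frac{314}{182} = 314 \cdot \frac{1}{182} = \frac{157}{91} \approx 1.7253$)
$-227 - B = -227 - \frac{157}{91} = - \frac{20814}{91}$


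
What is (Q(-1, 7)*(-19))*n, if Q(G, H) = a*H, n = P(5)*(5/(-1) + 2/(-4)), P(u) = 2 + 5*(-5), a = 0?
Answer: 0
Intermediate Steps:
P(u) = -23 (P(u) = 2 - 25 = -23)
n = 253/2 (n = -23*(5/(-1) + 2/(-4)) = -23*(5*(-1) + 2*(-¼)) = -23*(-5 - ½) = -23*(-11/2) = 253/2 ≈ 126.50)
Q(G, H) = 0 (Q(G, H) = 0*H = 0)
(Q(-1, 7)*(-19))*n = (0*(-19))*(253/2) = 0*(253/2) = 0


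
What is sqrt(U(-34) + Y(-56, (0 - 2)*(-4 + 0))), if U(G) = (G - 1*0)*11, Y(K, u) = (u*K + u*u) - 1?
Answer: I*sqrt(759) ≈ 27.55*I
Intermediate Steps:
Y(K, u) = -1 + u**2 + K*u (Y(K, u) = (K*u + u**2) - 1 = (u**2 + K*u) - 1 = -1 + u**2 + K*u)
U(G) = 11*G (U(G) = (G + 0)*11 = G*11 = 11*G)
sqrt(U(-34) + Y(-56, (0 - 2)*(-4 + 0))) = sqrt(11*(-34) + (-1 + ((0 - 2)*(-4 + 0))**2 - 56*(0 - 2)*(-4 + 0))) = sqrt(-374 + (-1 + (-2*(-4))**2 - (-112)*(-4))) = sqrt(-374 + (-1 + 8**2 - 56*8)) = sqrt(-374 + (-1 + 64 - 448)) = sqrt(-374 - 385) = sqrt(-759) = I*sqrt(759)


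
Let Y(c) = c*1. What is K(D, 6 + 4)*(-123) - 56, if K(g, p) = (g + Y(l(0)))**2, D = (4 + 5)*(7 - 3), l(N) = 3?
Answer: -187139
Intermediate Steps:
Y(c) = c
D = 36 (D = 9*4 = 36)
K(g, p) = (3 + g)**2 (K(g, p) = (g + 3)**2 = (3 + g)**2)
K(D, 6 + 4)*(-123) - 56 = (3 + 36)**2*(-123) - 56 = 39**2*(-123) - 56 = 1521*(-123) - 56 = -187083 - 56 = -187139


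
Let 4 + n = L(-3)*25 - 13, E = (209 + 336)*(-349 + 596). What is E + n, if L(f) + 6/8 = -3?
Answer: 538017/4 ≈ 1.3450e+5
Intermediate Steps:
E = 134615 (E = 545*247 = 134615)
L(f) = -15/4 (L(f) = -¾ - 3 = -15/4)
n = -443/4 (n = -4 + (-15/4*25 - 13) = -4 + (-375/4 - 13) = -4 - 427/4 = -443/4 ≈ -110.75)
E + n = 134615 - 443/4 = 538017/4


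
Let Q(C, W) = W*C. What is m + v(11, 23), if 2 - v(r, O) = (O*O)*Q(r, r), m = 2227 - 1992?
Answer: -63772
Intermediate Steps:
Q(C, W) = C*W
m = 235
v(r, O) = 2 - O²*r² (v(r, O) = 2 - O*O*r*r = 2 - O²*r²)
m + v(11, 23) = 235 + (2 - 1*23²*11²) = 235 + (2 - 1*529*121) = 235 + (2 - 64009) = 235 - 64007 = -63772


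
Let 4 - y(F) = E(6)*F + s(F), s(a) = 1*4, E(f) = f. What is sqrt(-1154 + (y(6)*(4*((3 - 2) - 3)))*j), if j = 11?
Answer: sqrt(2014) ≈ 44.878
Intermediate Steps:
s(a) = 4
y(F) = -6*F (y(F) = 4 - (6*F + 4) = 4 - (4 + 6*F) = 4 + (-4 - 6*F) = -6*F)
sqrt(-1154 + (y(6)*(4*((3 - 2) - 3)))*j) = sqrt(-1154 + ((-6*6)*(4*((3 - 2) - 3)))*11) = sqrt(-1154 - 144*(1 - 3)*11) = sqrt(-1154 - 144*(-2)*11) = sqrt(-1154 - 36*(-8)*11) = sqrt(-1154 + 288*11) = sqrt(-1154 + 3168) = sqrt(2014)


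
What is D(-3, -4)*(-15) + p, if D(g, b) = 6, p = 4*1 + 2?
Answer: -84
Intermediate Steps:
p = 6 (p = 4 + 2 = 6)
D(-3, -4)*(-15) + p = 6*(-15) + 6 = -90 + 6 = -84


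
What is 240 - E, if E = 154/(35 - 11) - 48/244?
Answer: 171127/732 ≈ 233.78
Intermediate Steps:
E = 4553/732 (E = 154/24 - 48*1/244 = 154*(1/24) - 12/61 = 77/12 - 12/61 = 4553/732 ≈ 6.2199)
240 - E = 240 - 1*4553/732 = 240 - 4553/732 = 171127/732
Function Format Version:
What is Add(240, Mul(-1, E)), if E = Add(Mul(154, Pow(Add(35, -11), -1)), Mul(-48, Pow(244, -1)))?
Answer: Rational(171127, 732) ≈ 233.78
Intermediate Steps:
E = Rational(4553, 732) (E = Add(Mul(154, Pow(24, -1)), Mul(-48, Rational(1, 244))) = Add(Mul(154, Rational(1, 24)), Rational(-12, 61)) = Add(Rational(77, 12), Rational(-12, 61)) = Rational(4553, 732) ≈ 6.2199)
Add(240, Mul(-1, E)) = Add(240, Mul(-1, Rational(4553, 732))) = Add(240, Rational(-4553, 732)) = Rational(171127, 732)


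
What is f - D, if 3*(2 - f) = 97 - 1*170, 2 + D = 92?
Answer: -191/3 ≈ -63.667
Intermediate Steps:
D = 90 (D = -2 + 92 = 90)
f = 79/3 (f = 2 - (97 - 1*170)/3 = 2 - (97 - 170)/3 = 2 - ⅓*(-73) = 2 + 73/3 = 79/3 ≈ 26.333)
f - D = 79/3 - 1*90 = 79/3 - 90 = -191/3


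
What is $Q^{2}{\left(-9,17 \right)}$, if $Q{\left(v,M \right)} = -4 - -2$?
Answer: $4$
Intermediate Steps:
$Q{\left(v,M \right)} = -2$ ($Q{\left(v,M \right)} = -4 + 2 = -2$)
$Q^{2}{\left(-9,17 \right)} = \left(-2\right)^{2} = 4$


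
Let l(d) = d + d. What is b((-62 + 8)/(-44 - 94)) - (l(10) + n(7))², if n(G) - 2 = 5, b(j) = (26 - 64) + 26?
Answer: -741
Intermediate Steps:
b(j) = -12 (b(j) = -38 + 26 = -12)
l(d) = 2*d
n(G) = 7 (n(G) = 2 + 5 = 7)
b((-62 + 8)/(-44 - 94)) - (l(10) + n(7))² = -12 - (2*10 + 7)² = -12 - (20 + 7)² = -12 - 1*27² = -12 - 1*729 = -12 - 729 = -741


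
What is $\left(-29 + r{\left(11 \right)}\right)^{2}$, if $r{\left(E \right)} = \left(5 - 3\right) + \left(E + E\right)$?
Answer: $25$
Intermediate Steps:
$r{\left(E \right)} = 2 + 2 E$
$\left(-29 + r{\left(11 \right)}\right)^{2} = \left(-29 + \left(2 + 2 \cdot 11\right)\right)^{2} = \left(-29 + \left(2 + 22\right)\right)^{2} = \left(-29 + 24\right)^{2} = \left(-5\right)^{2} = 25$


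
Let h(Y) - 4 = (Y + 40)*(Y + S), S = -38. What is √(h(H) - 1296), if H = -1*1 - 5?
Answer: 2*I*√697 ≈ 52.802*I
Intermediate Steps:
H = -6 (H = -1 - 5 = -6)
h(Y) = 4 + (-38 + Y)*(40 + Y) (h(Y) = 4 + (Y + 40)*(Y - 38) = 4 + (40 + Y)*(-38 + Y) = 4 + (-38 + Y)*(40 + Y))
√(h(H) - 1296) = √((-1516 + (-6)² + 2*(-6)) - 1296) = √((-1516 + 36 - 12) - 1296) = √(-1492 - 1296) = √(-2788) = 2*I*√697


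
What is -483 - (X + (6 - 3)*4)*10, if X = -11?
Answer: -493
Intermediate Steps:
-483 - (X + (6 - 3)*4)*10 = -483 - (-11 + (6 - 3)*4)*10 = -483 - (-11 + 3*4)*10 = -483 - (-11 + 12)*10 = -483 - 10 = -493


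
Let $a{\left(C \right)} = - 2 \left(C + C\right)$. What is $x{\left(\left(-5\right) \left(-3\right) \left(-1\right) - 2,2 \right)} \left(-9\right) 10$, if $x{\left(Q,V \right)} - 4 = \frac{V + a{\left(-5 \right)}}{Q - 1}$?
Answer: $-250$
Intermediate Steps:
$a{\left(C \right)} = - 4 C$ ($a{\left(C \right)} = - 2 \cdot 2 C = - 4 C$)
$x{\left(Q,V \right)} = 4 + \frac{20 + V}{-1 + Q}$ ($x{\left(Q,V \right)} = 4 + \frac{V - -20}{Q - 1} = 4 + \frac{V + 20}{-1 + Q} = 4 + \frac{20 + V}{-1 + Q}$)
$x{\left(\left(-5\right) \left(-3\right) \left(-1\right) - 2,2 \right)} \left(-9\right) 10 = \frac{16 + 2 + 4 \left(\left(-5\right) \left(-3\right) \left(-1\right) - 2\right)}{-1 + \left(\left(-5\right) \left(-3\right) \left(-1\right) - 2\right)} \left(-9\right) 10 = \frac{16 + 2 + 4 \left(15 \left(-1\right) - 2\right)}{-1 + \left(15 \left(-1\right) - 2\right)} \left(-9\right) 10 = \frac{16 + 2 + 4 \left(-15 - 2\right)}{-1 - 17} \left(-9\right) 10 = \frac{16 + 2 + 4 \left(-17\right)}{-1 - 17} \left(-9\right) 10 = \frac{16 + 2 - 68}{-18} \left(-9\right) 10 = \left(- \frac{1}{18}\right) \left(-50\right) \left(-9\right) 10 = \frac{25}{9} \left(-9\right) 10 = \left(-25\right) 10 = -250$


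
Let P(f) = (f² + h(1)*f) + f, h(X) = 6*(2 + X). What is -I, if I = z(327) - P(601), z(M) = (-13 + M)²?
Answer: 274024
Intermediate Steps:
h(X) = 12 + 6*X
P(f) = f² + 19*f (P(f) = (f² + (12 + 6*1)*f) + f = (f² + (12 + 6)*f) + f = (f² + 18*f) + f = f² + 19*f)
I = -274024 (I = (-13 + 327)² - 601*(19 + 601) = 314² - 601*620 = 98596 - 1*372620 = 98596 - 372620 = -274024)
-I = -1*(-274024) = 274024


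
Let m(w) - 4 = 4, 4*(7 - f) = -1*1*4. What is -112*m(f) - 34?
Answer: -930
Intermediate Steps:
f = 8 (f = 7 - (-1*1)*4/4 = 7 - (-1)*4/4 = 7 - ¼*(-4) = 7 + 1 = 8)
m(w) = 8 (m(w) = 4 + 4 = 8)
-112*m(f) - 34 = -112*8 - 34 = -896 - 34 = -930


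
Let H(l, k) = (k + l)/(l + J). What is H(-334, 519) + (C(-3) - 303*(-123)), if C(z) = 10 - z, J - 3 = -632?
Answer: 35902381/963 ≈ 37282.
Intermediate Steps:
J = -629 (J = 3 - 632 = -629)
H(l, k) = (k + l)/(-629 + l) (H(l, k) = (k + l)/(l - 629) = (k + l)/(-629 + l))
H(-334, 519) + (C(-3) - 303*(-123)) = (519 - 334)/(-629 - 334) + ((10 - 1*(-3)) - 303*(-123)) = 185/(-963) + ((10 + 3) + 37269) = -1/963*185 + (13 + 37269) = -185/963 + 37282 = 35902381/963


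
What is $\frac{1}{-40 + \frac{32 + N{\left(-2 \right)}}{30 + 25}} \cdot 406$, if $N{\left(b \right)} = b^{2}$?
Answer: $- \frac{11165}{1082} \approx -10.319$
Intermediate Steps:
$\frac{1}{-40 + \frac{32 + N{\left(-2 \right)}}{30 + 25}} \cdot 406 = \frac{1}{-40 + \frac{32 + \left(-2\right)^{2}}{30 + 25}} \cdot 406 = \frac{1}{-40 + \frac{32 + 4}{55}} \cdot 406 = \frac{1}{-40 + 36 \cdot \frac{1}{55}} \cdot 406 = \frac{1}{-40 + \frac{36}{55}} \cdot 406 = \frac{1}{- \frac{2164}{55}} \cdot 406 = \left(- \frac{55}{2164}\right) 406 = - \frac{11165}{1082}$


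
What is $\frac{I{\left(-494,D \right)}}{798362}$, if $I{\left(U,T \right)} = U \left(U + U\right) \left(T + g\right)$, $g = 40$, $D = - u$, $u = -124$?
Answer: $\frac{40021904}{399181} \approx 100.26$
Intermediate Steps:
$D = 124$ ($D = \left(-1\right) \left(-124\right) = 124$)
$I{\left(U,T \right)} = 2 U^{2} \left(40 + T\right)$ ($I{\left(U,T \right)} = U \left(U + U\right) \left(T + 40\right) = U 2 U \left(40 + T\right) = 2 U^{2} \left(40 + T\right)$)
$\frac{I{\left(-494,D \right)}}{798362} = \frac{2 \left(-494\right)^{2} \left(40 + 124\right)}{798362} = 2 \cdot 244036 \cdot 164 \cdot \frac{1}{798362} = 80043808 \cdot \frac{1}{798362} = \frac{40021904}{399181}$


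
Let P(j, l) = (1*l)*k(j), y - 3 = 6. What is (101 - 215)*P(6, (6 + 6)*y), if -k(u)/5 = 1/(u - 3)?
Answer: 20520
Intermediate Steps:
y = 9 (y = 3 + 6 = 9)
k(u) = -5/(-3 + u) (k(u) = -5/(u - 3) = -5/(-3 + u))
P(j, l) = -5*l/(-3 + j) (P(j, l) = (1*l)*(-5/(-3 + j)) = l*(-5/(-3 + j)) = -5*l/(-3 + j))
(101 - 215)*P(6, (6 + 6)*y) = (101 - 215)*(-5*(6 + 6)*9/(-3 + 6)) = -(-570)*12*9/3 = -(-570)*108/3 = -114*(-180) = 20520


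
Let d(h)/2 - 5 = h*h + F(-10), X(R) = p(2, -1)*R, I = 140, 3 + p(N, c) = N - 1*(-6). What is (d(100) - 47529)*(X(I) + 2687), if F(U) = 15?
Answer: -93105243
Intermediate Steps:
p(N, c) = 3 + N (p(N, c) = -3 + (N - 1*(-6)) = -3 + (N + 6) = -3 + (6 + N) = 3 + N)
X(R) = 5*R (X(R) = (3 + 2)*R = 5*R)
d(h) = 40 + 2*h**2 (d(h) = 10 + 2*(h*h + 15) = 10 + 2*(h**2 + 15) = 10 + 2*(15 + h**2) = 10 + (30 + 2*h**2) = 40 + 2*h**2)
(d(100) - 47529)*(X(I) + 2687) = ((40 + 2*100**2) - 47529)*(5*140 + 2687) = ((40 + 2*10000) - 47529)*(700 + 2687) = ((40 + 20000) - 47529)*3387 = (20040 - 47529)*3387 = -27489*3387 = -93105243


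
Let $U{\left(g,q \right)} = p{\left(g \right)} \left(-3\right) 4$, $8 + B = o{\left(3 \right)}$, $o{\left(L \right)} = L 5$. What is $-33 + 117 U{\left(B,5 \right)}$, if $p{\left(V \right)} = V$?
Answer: $-9861$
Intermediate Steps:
$o{\left(L \right)} = 5 L$
$B = 7$ ($B = -8 + 5 \cdot 3 = -8 + 15 = 7$)
$U{\left(g,q \right)} = - 12 g$ ($U{\left(g,q \right)} = g \left(-3\right) 4 = - 3 g 4 = - 12 g$)
$-33 + 117 U{\left(B,5 \right)} = -33 + 117 \left(\left(-12\right) 7\right) = -33 + 117 \left(-84\right) = -33 - 9828 = -9861$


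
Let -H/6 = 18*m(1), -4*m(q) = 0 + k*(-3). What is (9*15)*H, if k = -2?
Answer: 21870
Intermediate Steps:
m(q) = -3/2 (m(q) = -(0 - 2*(-3))/4 = -(0 + 6)/4 = -¼*6 = -3/2)
H = 162 (H = -108*(-3)/2 = -6*(-27) = 162)
(9*15)*H = (9*15)*162 = 135*162 = 21870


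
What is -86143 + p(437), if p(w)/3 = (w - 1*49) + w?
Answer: -83668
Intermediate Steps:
p(w) = -147 + 6*w (p(w) = 3*((w - 1*49) + w) = 3*((w - 49) + w) = 3*((-49 + w) + w) = 3*(-49 + 2*w) = -147 + 6*w)
-86143 + p(437) = -86143 + (-147 + 6*437) = -86143 + (-147 + 2622) = -86143 + 2475 = -83668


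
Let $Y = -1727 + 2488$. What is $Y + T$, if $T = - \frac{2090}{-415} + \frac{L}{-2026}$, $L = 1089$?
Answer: $\frac{128724719}{168158} \approx 765.5$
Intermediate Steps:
$T = \frac{756481}{168158}$ ($T = - \frac{2090}{-415} + \frac{1089}{-2026} = \left(-2090\right) \left(- \frac{1}{415}\right) + 1089 \left(- \frac{1}{2026}\right) = \frac{418}{83} - \frac{1089}{2026} = \frac{756481}{168158} \approx 4.4986$)
$Y = 761$
$Y + T = 761 + \frac{756481}{168158} = \frac{128724719}{168158}$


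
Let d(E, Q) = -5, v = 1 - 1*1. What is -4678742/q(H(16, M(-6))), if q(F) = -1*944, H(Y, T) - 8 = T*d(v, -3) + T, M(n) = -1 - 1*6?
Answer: 2339371/472 ≈ 4956.3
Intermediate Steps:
v = 0 (v = 1 - 1 = 0)
M(n) = -7 (M(n) = -1 - 6 = -7)
H(Y, T) = 8 - 4*T (H(Y, T) = 8 + (T*(-5) + T) = 8 + (-5*T + T) = 8 - 4*T)
q(F) = -944
-4678742/q(H(16, M(-6))) = -4678742/(-944) = -4678742*(-1/944) = 2339371/472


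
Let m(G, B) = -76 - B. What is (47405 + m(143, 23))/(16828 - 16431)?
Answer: 47306/397 ≈ 119.16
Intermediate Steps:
(47405 + m(143, 23))/(16828 - 16431) = (47405 + (-76 - 1*23))/(16828 - 16431) = (47405 + (-76 - 23))/397 = (47405 - 99)*(1/397) = 47306*(1/397) = 47306/397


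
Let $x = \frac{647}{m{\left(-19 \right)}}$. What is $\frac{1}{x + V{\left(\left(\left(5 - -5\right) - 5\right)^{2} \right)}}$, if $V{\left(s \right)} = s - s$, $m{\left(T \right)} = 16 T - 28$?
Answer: $- \frac{332}{647} \approx -0.51314$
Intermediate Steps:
$m{\left(T \right)} = -28 + 16 T$
$V{\left(s \right)} = 0$
$x = - \frac{647}{332}$ ($x = \frac{647}{-28 + 16 \left(-19\right)} = \frac{647}{-28 - 304} = \frac{647}{-332} = 647 \left(- \frac{1}{332}\right) = - \frac{647}{332} \approx -1.9488$)
$\frac{1}{x + V{\left(\left(\left(5 - -5\right) - 5\right)^{2} \right)}} = \frac{1}{- \frac{647}{332} + 0} = \frac{1}{- \frac{647}{332}} = - \frac{332}{647}$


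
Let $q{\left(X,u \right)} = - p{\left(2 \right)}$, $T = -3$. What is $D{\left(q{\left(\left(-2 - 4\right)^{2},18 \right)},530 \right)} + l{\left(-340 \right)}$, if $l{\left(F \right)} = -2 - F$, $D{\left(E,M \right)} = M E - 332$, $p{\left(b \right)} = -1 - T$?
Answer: $-1054$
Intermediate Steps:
$p{\left(b \right)} = 2$ ($p{\left(b \right)} = -1 - -3 = -1 + 3 = 2$)
$q{\left(X,u \right)} = -2$ ($q{\left(X,u \right)} = \left(-1\right) 2 = -2$)
$D{\left(E,M \right)} = -332 + E M$ ($D{\left(E,M \right)} = E M - 332 = -332 + E M$)
$D{\left(q{\left(\left(-2 - 4\right)^{2},18 \right)},530 \right)} + l{\left(-340 \right)} = \left(-332 - 1060\right) - -338 = \left(-332 - 1060\right) + \left(-2 + 340\right) = -1392 + 338 = -1054$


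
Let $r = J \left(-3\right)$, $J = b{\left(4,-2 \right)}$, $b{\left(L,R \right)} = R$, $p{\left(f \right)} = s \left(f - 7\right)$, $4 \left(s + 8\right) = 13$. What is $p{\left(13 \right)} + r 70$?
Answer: $\frac{783}{2} \approx 391.5$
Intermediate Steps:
$s = - \frac{19}{4}$ ($s = -8 + \frac{1}{4} \cdot 13 = -8 + \frac{13}{4} = - \frac{19}{4} \approx -4.75$)
$p{\left(f \right)} = \frac{133}{4} - \frac{19 f}{4}$ ($p{\left(f \right)} = - \frac{19 \left(f - 7\right)}{4} = - \frac{19 \left(-7 + f\right)}{4} = \frac{133}{4} - \frac{19 f}{4}$)
$J = -2$
$r = 6$ ($r = \left(-2\right) \left(-3\right) = 6$)
$p{\left(13 \right)} + r 70 = \left(\frac{133}{4} - \frac{247}{4}\right) + 6 \cdot 70 = \left(\frac{133}{4} - \frac{247}{4}\right) + 420 = - \frac{57}{2} + 420 = \frac{783}{2}$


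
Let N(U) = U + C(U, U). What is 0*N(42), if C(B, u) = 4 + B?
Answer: 0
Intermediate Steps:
N(U) = 4 + 2*U (N(U) = U + (4 + U) = 4 + 2*U)
0*N(42) = 0*(4 + 2*42) = 0*(4 + 84) = 0*88 = 0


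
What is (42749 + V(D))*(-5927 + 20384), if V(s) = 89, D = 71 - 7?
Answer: 619308966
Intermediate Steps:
D = 64
(42749 + V(D))*(-5927 + 20384) = (42749 + 89)*(-5927 + 20384) = 42838*14457 = 619308966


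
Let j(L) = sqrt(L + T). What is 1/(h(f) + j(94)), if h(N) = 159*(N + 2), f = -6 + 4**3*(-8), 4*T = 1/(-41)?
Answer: -13455216/1103919726089 - 2*sqrt(632015)/1103919726089 ≈ -1.2190e-5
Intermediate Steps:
T = -1/164 (T = (1/4)/(-41) = (1/4)*(-1/41) = -1/164 ≈ -0.0060976)
f = -518 (f = -6 + 64*(-8) = -6 - 512 = -518)
h(N) = 318 + 159*N (h(N) = 159*(2 + N) = 318 + 159*N)
j(L) = sqrt(-1/164 + L) (j(L) = sqrt(L - 1/164) = sqrt(-1/164 + L))
1/(h(f) + j(94)) = 1/((318 + 159*(-518)) + sqrt(-41 + 6724*94)/82) = 1/((318 - 82362) + sqrt(-41 + 632056)/82) = 1/(-82044 + sqrt(632015)/82)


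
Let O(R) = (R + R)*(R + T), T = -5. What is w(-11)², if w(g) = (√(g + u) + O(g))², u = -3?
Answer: 15341793476 + 174437120*I*√14 ≈ 1.5342e+10 + 6.5268e+8*I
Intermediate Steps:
O(R) = 2*R*(-5 + R) (O(R) = (R + R)*(R - 5) = (2*R)*(-5 + R) = 2*R*(-5 + R))
w(g) = (√(-3 + g) + 2*g*(-5 + g))² (w(g) = (√(g - 3) + 2*g*(-5 + g))² = (√(-3 + g) + 2*g*(-5 + g))²)
w(-11)² = ((√(-3 - 11) + 2*(-11)*(-5 - 11))²)² = ((√(-14) + 2*(-11)*(-16))²)² = ((I*√14 + 352)²)² = ((352 + I*√14)²)² = (352 + I*√14)⁴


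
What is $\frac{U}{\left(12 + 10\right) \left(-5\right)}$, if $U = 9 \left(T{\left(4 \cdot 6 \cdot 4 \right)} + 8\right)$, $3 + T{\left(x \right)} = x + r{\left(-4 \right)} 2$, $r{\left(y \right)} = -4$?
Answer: $- \frac{837}{110} \approx -7.6091$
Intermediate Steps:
$T{\left(x \right)} = -11 + x$ ($T{\left(x \right)} = -3 + \left(x - 8\right) = -3 + \left(-8 + x\right) = -11 + x$)
$U = 837$ ($U = 9 \left(\left(-11 + 4 \cdot 6 \cdot 4\right) + 8\right) = 9 \left(\left(-11 + 24 \cdot 4\right) + 8\right) = 9 \left(\left(-11 + 96\right) + 8\right) = 9 \left(85 + 8\right) = 9 \cdot 93 = 837$)
$\frac{U}{\left(12 + 10\right) \left(-5\right)} = \frac{837}{\left(12 + 10\right) \left(-5\right)} = \frac{837}{22 \left(-5\right)} = \frac{837}{-110} = 837 \left(- \frac{1}{110}\right) = - \frac{837}{110}$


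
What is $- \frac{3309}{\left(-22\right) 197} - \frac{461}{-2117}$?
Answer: $\frac{9003127}{9175078} \approx 0.98126$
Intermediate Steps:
$- \frac{3309}{\left(-22\right) 197} - \frac{461}{-2117} = - \frac{3309}{-4334} - - \frac{461}{2117} = \left(-3309\right) \left(- \frac{1}{4334}\right) + \frac{461}{2117} = \frac{3309}{4334} + \frac{461}{2117} = \frac{9003127}{9175078}$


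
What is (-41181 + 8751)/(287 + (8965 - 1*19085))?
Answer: 32430/9833 ≈ 3.2981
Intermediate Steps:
(-41181 + 8751)/(287 + (8965 - 1*19085)) = -32430/(287 + (8965 - 19085)) = -32430/(287 - 10120) = -32430/(-9833) = -32430*(-1/9833) = 32430/9833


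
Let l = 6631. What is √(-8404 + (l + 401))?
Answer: 14*I*√7 ≈ 37.041*I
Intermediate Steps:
√(-8404 + (l + 401)) = √(-8404 + (6631 + 401)) = √(-8404 + 7032) = √(-1372) = 14*I*√7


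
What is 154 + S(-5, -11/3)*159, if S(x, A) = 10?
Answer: 1744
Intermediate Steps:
154 + S(-5, -11/3)*159 = 154 + 10*159 = 154 + 1590 = 1744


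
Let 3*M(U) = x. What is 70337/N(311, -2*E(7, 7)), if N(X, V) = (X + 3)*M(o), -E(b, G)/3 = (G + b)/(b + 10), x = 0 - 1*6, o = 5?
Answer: -70337/628 ≈ -112.00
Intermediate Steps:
x = -6 (x = 0 - 6 = -6)
M(U) = -2 (M(U) = (1/3)*(-6) = -2)
E(b, G) = -3*(G + b)/(10 + b) (E(b, G) = -3*(G + b)/(b + 10) = -3*(G + b)/(10 + b))
N(X, V) = -6 - 2*X (N(X, V) = (X + 3)*(-2) = (3 + X)*(-2) = -6 - 2*X)
70337/N(311, -2*E(7, 7)) = 70337/(-6 - 2*311) = 70337/(-6 - 622) = 70337/(-628) = 70337*(-1/628) = -70337/628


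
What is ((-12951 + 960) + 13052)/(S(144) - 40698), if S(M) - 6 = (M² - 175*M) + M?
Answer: -1061/45012 ≈ -0.023571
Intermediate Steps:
S(M) = 6 + M² - 174*M (S(M) = 6 + ((M² - 175*M) + M) = 6 + (M² - 174*M) = 6 + M² - 174*M)
((-12951 + 960) + 13052)/(S(144) - 40698) = ((-12951 + 960) + 13052)/((6 + 144² - 174*144) - 40698) = (-11991 + 13052)/((6 + 20736 - 25056) - 40698) = 1061/(-4314 - 40698) = 1061/(-45012) = 1061*(-1/45012) = -1061/45012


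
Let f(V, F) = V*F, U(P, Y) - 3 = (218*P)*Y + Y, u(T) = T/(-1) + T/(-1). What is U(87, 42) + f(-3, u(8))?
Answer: 796665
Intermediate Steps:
u(T) = -2*T (u(T) = T*(-1) + T*(-1) = -T - T = -2*T)
U(P, Y) = 3 + Y + 218*P*Y (U(P, Y) = 3 + ((218*P)*Y + Y) = 3 + (218*P*Y + Y) = 3 + (Y + 218*P*Y) = 3 + Y + 218*P*Y)
f(V, F) = F*V
U(87, 42) + f(-3, u(8)) = (3 + 42 + 218*87*42) - 2*8*(-3) = (3 + 42 + 796572) - 16*(-3) = 796617 + 48 = 796665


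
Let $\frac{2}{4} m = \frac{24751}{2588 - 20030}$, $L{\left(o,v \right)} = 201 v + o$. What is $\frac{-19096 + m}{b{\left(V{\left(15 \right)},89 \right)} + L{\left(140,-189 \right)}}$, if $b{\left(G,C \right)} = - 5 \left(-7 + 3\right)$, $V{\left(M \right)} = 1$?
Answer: $\frac{166560967}{329906709} \approx 0.50487$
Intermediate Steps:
$b{\left(G,C \right)} = 20$ ($b{\left(G,C \right)} = \left(-5\right) \left(-4\right) = 20$)
$L{\left(o,v \right)} = o + 201 v$
$m = - \frac{24751}{8721}$ ($m = 2 \frac{24751}{2588 - 20030} = 2 \frac{24751}{-17442} = 2 \cdot 24751 \left(- \frac{1}{17442}\right) = 2 \left(- \frac{24751}{17442}\right) = - \frac{24751}{8721} \approx -2.8381$)
$\frac{-19096 + m}{b{\left(V{\left(15 \right)},89 \right)} + L{\left(140,-189 \right)}} = \frac{-19096 - \frac{24751}{8721}}{20 + \left(140 + 201 \left(-189\right)\right)} = - \frac{166560967}{8721 \left(20 + \left(140 - 37989\right)\right)} = - \frac{166560967}{8721 \left(20 - 37849\right)} = - \frac{166560967}{8721 \left(-37829\right)} = \left(- \frac{166560967}{8721}\right) \left(- \frac{1}{37829}\right) = \frac{166560967}{329906709}$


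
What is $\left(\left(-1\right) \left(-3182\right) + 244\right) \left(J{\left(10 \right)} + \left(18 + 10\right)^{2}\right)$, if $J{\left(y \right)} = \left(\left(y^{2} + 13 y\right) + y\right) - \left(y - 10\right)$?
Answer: $3508224$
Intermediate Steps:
$J{\left(y \right)} = 10 + y^{2} + 13 y$ ($J{\left(y \right)} = \left(y^{2} + 14 y\right) - \left(-10 + y\right) = 10 + y^{2} + 13 y$)
$\left(\left(-1\right) \left(-3182\right) + 244\right) \left(J{\left(10 \right)} + \left(18 + 10\right)^{2}\right) = \left(\left(-1\right) \left(-3182\right) + 244\right) \left(\left(10 + 10^{2} + 13 \cdot 10\right) + \left(18 + 10\right)^{2}\right) = \left(3182 + 244\right) \left(\left(10 + 100 + 130\right) + 28^{2}\right) = 3426 \left(240 + 784\right) = 3426 \cdot 1024 = 3508224$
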